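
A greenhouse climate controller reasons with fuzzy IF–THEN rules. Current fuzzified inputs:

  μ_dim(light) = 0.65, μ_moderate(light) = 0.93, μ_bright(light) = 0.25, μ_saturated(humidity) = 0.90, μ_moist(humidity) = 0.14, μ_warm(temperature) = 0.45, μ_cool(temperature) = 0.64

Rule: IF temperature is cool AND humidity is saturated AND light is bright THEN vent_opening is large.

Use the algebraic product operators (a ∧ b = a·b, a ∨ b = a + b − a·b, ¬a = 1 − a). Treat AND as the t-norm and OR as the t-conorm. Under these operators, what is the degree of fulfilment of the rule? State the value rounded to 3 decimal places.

firing strength: cool=0.64, saturated=0.90, bright=0.25; AND[a·b] → w = 0.1440

0.144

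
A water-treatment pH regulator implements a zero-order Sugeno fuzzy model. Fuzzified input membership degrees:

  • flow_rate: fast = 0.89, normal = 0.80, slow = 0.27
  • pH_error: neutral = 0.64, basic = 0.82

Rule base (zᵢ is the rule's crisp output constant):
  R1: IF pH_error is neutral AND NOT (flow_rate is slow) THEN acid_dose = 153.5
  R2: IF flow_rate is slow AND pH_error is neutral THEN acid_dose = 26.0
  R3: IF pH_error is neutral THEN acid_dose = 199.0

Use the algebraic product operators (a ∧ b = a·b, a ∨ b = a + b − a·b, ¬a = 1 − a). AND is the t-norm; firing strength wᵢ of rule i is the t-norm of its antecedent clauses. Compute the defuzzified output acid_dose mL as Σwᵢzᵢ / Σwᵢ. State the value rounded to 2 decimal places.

159.04

R1 (z=153.5): neutral=0.64, ¬slow=1−0.27=0.73; AND[a·b] → w = 0.4672
R2 (z=26.0): slow=0.27, neutral=0.64; AND[a·b] → w = 0.1728
R3 (z=199.0): neutral=0.64 → w = 0.6400
Weighted average = (0.4672·153.5 + 0.1728·26.0 + 0.6400·199.0) / (0.4672 + 0.1728 + 0.6400)
  = 203.5680 / 1.2800 = 159.04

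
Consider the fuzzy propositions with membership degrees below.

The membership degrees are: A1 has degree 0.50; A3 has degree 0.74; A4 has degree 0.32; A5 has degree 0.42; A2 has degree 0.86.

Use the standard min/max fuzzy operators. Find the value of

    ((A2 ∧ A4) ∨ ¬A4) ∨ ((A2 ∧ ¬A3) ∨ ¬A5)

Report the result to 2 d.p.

A2 ∧ A4 = min(a, b) on (0.86, 0.32) = 0.32
¬A4 = 1 − 0.32 = 0.68
(A2 ∧ A4) ∨ ¬A4 = max(a, b) on (0.32, 0.68) = 0.68
¬A3 = 1 − 0.74 = 0.26
A2 ∧ ¬A3 = min(a, b) on (0.86, 0.26) = 0.26
¬A5 = 1 − 0.42 = 0.58
(A2 ∧ ¬A3) ∨ ¬A5 = max(a, b) on (0.26, 0.58) = 0.58
((A2 ∧ A4) ∨ ¬A4) ∨ ((A2 ∧ ¬A3) ∨ ¬A5) = max(a, b) on (0.68, 0.58) = 0.68

0.68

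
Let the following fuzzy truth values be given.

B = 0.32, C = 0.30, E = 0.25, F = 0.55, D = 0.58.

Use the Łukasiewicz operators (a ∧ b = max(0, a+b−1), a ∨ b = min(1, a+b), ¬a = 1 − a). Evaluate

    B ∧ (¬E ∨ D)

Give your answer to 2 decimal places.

0.32

¬E = 1 − 0.25 = 0.75
¬E ∨ D = min(1, a+b) on (0.75, 0.58) = 1.00
B ∧ (¬E ∨ D) = max(0, a+b−1) on (0.32, 1.00) = 0.32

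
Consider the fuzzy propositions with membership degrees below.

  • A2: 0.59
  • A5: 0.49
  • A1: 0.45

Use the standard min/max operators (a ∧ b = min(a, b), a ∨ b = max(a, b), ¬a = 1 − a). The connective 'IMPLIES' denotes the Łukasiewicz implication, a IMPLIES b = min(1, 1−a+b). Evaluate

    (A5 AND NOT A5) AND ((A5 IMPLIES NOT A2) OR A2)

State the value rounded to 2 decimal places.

0.49

NOT A5 = 1 − 0.49 = 0.51
A5 AND NOT A5 = min(a, b) on (0.49, 0.51) = 0.49
NOT A2 = 1 − 0.59 = 0.41
A5 IMPLIES NOT A2  [Łukasiewicz: min(1, 1−a+b)] with a=0.49, b=0.41 → 0.92
(A5 IMPLIES NOT A2) OR A2 = max(a, b) on (0.92, 0.59) = 0.92
(A5 AND NOT A5) AND ((A5 IMPLIES NOT A2) OR A2) = min(a, b) on (0.49, 0.92) = 0.49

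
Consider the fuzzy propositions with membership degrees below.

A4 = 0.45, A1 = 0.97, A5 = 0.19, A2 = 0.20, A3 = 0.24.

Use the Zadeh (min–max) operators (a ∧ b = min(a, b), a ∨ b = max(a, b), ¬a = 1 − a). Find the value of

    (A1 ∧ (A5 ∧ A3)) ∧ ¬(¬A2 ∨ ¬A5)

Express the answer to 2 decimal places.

0.19

A5 ∧ A3 = min(a, b) on (0.19, 0.24) = 0.19
A1 ∧ (A5 ∧ A3) = min(a, b) on (0.97, 0.19) = 0.19
¬A2 = 1 − 0.20 = 0.80
¬A5 = 1 − 0.19 = 0.81
¬A2 ∨ ¬A5 = max(a, b) on (0.80, 0.81) = 0.81
¬(¬A2 ∨ ¬A5) = 1 − 0.81 = 0.19
(A1 ∧ (A5 ∧ A3)) ∧ ¬(¬A2 ∨ ¬A5) = min(a, b) on (0.19, 0.19) = 0.19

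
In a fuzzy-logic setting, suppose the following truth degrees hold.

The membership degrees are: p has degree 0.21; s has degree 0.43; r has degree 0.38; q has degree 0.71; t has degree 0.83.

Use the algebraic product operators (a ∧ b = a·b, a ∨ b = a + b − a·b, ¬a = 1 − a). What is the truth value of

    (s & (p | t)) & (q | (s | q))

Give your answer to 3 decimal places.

p | t = a + b − a·b on (0.2100, 0.8300) = 0.8657
s & (p | t) = a·b on (0.4300, 0.8657) = 0.3723
s | q = a + b − a·b on (0.4300, 0.7100) = 0.8347
q | (s | q) = a + b − a·b on (0.7100, 0.8347) = 0.9521
(s & (p | t)) & (q | (s | q)) = a·b on (0.3723, 0.9521) = 0.3544

0.354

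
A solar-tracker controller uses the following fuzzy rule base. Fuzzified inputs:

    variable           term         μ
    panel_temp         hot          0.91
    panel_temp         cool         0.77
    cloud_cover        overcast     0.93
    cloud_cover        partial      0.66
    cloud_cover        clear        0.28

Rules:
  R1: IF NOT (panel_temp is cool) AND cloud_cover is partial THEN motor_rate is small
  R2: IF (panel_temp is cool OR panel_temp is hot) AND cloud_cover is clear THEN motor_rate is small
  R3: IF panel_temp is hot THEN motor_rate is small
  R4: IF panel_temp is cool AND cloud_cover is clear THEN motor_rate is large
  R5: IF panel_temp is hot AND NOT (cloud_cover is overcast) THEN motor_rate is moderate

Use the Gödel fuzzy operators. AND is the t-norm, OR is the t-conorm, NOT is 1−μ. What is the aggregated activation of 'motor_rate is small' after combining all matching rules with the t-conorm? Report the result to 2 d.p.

0.91

R1: ¬cool=1−0.77=0.23, partial=0.66; AND[min(a, b)] → w = 0.23
R2: (cool=0.77 OR hot=0.91) = 0.91; AND[min(a, b)] with clear=0.28 → w = 0.28
R3: hot=0.91 → w = 0.91
R4: cool=0.77, clear=0.28; AND[min(a, b)] → w = 0.28
R5: hot=0.91, ¬overcast=1−0.93=0.07; AND[min(a, b)] → w = 0.07
Rules with consequent 'small': {R1, R2, R3} → strengths 0.23, 0.28, 0.91
Aggregate via t-conorm [max(a, b)]: 0.91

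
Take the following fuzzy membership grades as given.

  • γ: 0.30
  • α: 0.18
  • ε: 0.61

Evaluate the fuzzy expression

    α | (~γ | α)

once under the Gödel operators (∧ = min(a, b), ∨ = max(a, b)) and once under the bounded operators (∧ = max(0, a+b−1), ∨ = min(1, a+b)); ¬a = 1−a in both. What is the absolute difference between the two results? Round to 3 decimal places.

0.300

Under Gödel:
  ~γ = 1 − 0.30 = 0.70
  ~γ | α = max(a, b) on (0.70, 0.18) = 0.70
  α | (~γ | α) = max(a, b) on (0.18, 0.70) = 0.70
  → value = 0.7000
Under bounded:
  ~γ = 1 − 0.30 = 0.70
  ~γ | α = min(1, a+b) on (0.70, 0.18) = 0.88
  α | (~γ | α) = min(1, a+b) on (0.18, 0.88) = 1.00
  → value = 1.0000
|0.7000 − 1.0000| = 0.300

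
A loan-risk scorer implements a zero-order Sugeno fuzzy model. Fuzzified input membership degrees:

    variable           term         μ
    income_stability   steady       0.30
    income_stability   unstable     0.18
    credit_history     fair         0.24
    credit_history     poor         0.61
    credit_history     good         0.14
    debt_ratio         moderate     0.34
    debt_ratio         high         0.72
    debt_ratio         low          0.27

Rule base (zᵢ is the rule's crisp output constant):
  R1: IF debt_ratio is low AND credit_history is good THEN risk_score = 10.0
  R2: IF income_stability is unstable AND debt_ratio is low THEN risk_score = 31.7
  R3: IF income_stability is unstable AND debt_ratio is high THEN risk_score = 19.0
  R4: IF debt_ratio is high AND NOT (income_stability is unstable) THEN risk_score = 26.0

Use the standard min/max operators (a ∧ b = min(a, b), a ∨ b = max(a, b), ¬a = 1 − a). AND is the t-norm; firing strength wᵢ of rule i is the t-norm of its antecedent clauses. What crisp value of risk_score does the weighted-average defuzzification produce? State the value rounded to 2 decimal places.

23.97

R1 (z=10.0): low=0.27, good=0.14; AND[min(a, b)] → w = 0.14
R2 (z=31.7): unstable=0.18, low=0.27; AND[min(a, b)] → w = 0.18
R3 (z=19.0): unstable=0.18, high=0.72; AND[min(a, b)] → w = 0.18
R4 (z=26.0): high=0.72, ¬unstable=1−0.18=0.82; AND[min(a, b)] → w = 0.72
Weighted average = (0.14·10.0 + 0.18·31.7 + 0.18·19.0 + 0.72·26.0) / (0.14 + 0.18 + 0.18 + 0.72)
  = 29.2460 / 1.2200 = 23.97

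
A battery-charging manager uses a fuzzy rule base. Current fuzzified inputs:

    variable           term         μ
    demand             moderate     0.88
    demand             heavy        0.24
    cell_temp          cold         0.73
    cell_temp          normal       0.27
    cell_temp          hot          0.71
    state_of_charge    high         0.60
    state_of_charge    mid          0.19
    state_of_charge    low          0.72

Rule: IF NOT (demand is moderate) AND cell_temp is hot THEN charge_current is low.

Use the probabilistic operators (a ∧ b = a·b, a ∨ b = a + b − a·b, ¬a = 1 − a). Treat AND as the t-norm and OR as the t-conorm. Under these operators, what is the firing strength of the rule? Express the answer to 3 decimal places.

firing strength: ¬moderate=1−0.88=0.12, hot=0.71; AND[a·b] → w = 0.0852

0.085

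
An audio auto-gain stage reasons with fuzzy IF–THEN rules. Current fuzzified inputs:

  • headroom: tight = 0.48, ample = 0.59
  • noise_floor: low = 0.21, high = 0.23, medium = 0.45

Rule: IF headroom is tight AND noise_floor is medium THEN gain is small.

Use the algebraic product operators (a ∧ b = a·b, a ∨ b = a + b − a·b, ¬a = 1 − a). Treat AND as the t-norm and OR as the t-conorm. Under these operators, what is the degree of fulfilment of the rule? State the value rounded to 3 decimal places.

0.216

firing strength: tight=0.48, medium=0.45; AND[a·b] → w = 0.2160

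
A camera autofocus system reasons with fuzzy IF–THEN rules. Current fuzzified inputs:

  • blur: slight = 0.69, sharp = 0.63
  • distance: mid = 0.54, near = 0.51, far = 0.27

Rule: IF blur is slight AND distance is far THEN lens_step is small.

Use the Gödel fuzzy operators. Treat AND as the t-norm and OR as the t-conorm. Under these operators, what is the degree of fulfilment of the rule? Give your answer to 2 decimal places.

firing strength: slight=0.69, far=0.27; AND[min(a, b)] → w = 0.27

0.27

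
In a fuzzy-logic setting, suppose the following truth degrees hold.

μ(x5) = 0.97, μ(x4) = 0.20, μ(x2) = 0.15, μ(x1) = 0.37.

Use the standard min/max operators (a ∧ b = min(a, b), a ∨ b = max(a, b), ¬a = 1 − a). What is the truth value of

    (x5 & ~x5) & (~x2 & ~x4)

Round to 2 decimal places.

0.03

~x5 = 1 − 0.97 = 0.03
x5 & ~x5 = min(a, b) on (0.97, 0.03) = 0.03
~x2 = 1 − 0.15 = 0.85
~x4 = 1 − 0.20 = 0.80
~x2 & ~x4 = min(a, b) on (0.85, 0.80) = 0.80
(x5 & ~x5) & (~x2 & ~x4) = min(a, b) on (0.03, 0.80) = 0.03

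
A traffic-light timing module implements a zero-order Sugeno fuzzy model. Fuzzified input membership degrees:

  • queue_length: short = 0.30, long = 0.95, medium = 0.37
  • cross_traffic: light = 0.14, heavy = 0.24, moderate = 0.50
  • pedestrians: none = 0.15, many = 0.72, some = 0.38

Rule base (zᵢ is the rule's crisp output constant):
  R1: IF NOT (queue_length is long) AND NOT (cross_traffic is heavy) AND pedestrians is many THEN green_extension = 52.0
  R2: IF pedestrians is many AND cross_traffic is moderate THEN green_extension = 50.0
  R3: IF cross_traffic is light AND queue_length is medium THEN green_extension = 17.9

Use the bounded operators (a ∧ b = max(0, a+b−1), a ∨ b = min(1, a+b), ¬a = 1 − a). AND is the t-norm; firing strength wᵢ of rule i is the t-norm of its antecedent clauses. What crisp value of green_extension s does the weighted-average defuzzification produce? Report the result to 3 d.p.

50.000

R1 (z=52.0): ¬long=1−0.95=0.05, ¬heavy=1−0.24=0.76, many=0.72; AND[max(0, a+b−1)] → w = 0.00
R2 (z=50.0): many=0.72, moderate=0.50; AND[max(0, a+b−1)] → w = 0.22
R3 (z=17.9): light=0.14, medium=0.37; AND[max(0, a+b−1)] → w = 0.00
Weighted average = (0.00·52.0 + 0.22·50.0 + 0.00·17.9) / (0.00 + 0.22 + 0.00)
  = 11.0000 / 0.2200 = 50.000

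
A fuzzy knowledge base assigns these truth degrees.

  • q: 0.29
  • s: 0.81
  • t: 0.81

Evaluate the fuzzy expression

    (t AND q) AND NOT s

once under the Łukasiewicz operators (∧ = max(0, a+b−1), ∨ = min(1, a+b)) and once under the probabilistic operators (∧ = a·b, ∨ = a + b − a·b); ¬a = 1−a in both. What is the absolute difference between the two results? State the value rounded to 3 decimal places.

Under Łukasiewicz:
  t AND q = max(0, a+b−1) on (0.81, 0.29) = 0.10
  NOT s = 1 − 0.81 = 0.19
  (t AND q) AND NOT s = max(0, a+b−1) on (0.10, 0.19) = 0.00
  → value = 0.0000
Under probabilistic:
  t AND q = a·b on (0.8100, 0.2900) = 0.2349
  NOT s = 1 − 0.8100 = 0.1900
  (t AND q) AND NOT s = a·b on (0.2349, 0.1900) = 0.0446
  → value = 0.0446
|0.0000 − 0.0446| = 0.045

0.045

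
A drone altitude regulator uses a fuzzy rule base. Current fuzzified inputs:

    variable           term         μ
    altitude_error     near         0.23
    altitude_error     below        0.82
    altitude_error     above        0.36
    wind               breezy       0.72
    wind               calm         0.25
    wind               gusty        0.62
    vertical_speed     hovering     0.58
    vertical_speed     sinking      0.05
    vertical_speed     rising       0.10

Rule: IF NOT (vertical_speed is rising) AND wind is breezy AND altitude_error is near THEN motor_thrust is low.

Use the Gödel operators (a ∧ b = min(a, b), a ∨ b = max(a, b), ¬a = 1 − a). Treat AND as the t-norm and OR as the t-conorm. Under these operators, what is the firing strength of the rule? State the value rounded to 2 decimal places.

0.23

firing strength: ¬rising=1−0.10=0.90, breezy=0.72, near=0.23; AND[min(a, b)] → w = 0.23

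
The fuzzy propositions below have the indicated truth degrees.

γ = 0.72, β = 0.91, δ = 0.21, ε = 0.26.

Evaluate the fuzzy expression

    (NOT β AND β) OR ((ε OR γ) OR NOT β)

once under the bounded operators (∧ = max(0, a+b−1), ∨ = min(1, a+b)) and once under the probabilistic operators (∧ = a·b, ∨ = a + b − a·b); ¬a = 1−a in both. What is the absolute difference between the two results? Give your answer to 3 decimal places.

Under bounded:
  NOT β = 1 − 0.91 = 0.09
  NOT β AND β = max(0, a+b−1) on (0.09, 0.91) = 0.00
  ε OR γ = min(1, a+b) on (0.26, 0.72) = 0.98
  NOT β = 1 − 0.91 = 0.09
  (ε OR γ) OR NOT β = min(1, a+b) on (0.98, 0.09) = 1.00
  (NOT β AND β) OR ((ε OR γ) OR NOT β) = min(1, a+b) on (0.00, 1.00) = 1.00
  → value = 1.0000
Under probabilistic:
  NOT β = 1 − 0.9100 = 0.0900
  NOT β AND β = a·b on (0.0900, 0.9100) = 0.0819
  ε OR γ = a + b − a·b on (0.2600, 0.7200) = 0.7928
  NOT β = 1 − 0.9100 = 0.0900
  (ε OR γ) OR NOT β = a + b − a·b on (0.7928, 0.0900) = 0.8114
  (NOT β AND β) OR ((ε OR γ) OR NOT β) = a + b − a·b on (0.0819, 0.8114) = 0.8269
  → value = 0.8269
|1.0000 − 0.8269| = 0.173

0.173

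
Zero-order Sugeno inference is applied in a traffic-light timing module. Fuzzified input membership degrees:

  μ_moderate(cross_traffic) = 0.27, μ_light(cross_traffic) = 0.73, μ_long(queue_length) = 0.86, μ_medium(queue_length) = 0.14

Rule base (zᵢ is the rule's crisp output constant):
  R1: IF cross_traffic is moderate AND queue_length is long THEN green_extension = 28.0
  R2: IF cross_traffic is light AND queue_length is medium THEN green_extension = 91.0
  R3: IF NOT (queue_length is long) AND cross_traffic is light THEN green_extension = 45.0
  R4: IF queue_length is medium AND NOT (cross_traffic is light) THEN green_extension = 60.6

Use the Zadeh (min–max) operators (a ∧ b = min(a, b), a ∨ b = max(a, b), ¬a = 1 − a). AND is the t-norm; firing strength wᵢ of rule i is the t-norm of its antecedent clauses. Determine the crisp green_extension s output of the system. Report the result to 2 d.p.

50.85

R1 (z=28.0): moderate=0.27, long=0.86; AND[min(a, b)] → w = 0.27
R2 (z=91.0): light=0.73, medium=0.14; AND[min(a, b)] → w = 0.14
R3 (z=45.0): ¬long=1−0.86=0.14, light=0.73; AND[min(a, b)] → w = 0.14
R4 (z=60.6): medium=0.14, ¬light=1−0.73=0.27; AND[min(a, b)] → w = 0.14
Weighted average = (0.27·28.0 + 0.14·91.0 + 0.14·45.0 + 0.14·60.6) / (0.27 + 0.14 + 0.14 + 0.14)
  = 35.0840 / 0.6900 = 50.85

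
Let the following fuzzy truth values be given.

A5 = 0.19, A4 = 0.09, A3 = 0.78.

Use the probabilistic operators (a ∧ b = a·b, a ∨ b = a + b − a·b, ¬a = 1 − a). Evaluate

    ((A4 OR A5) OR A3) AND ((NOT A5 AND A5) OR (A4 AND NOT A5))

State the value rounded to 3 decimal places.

A4 OR A5 = a + b − a·b on (0.0900, 0.1900) = 0.2629
(A4 OR A5) OR A3 = a + b − a·b on (0.2629, 0.7800) = 0.8378
NOT A5 = 1 − 0.1900 = 0.8100
NOT A5 AND A5 = a·b on (0.8100, 0.1900) = 0.1539
NOT A5 = 1 − 0.1900 = 0.8100
A4 AND NOT A5 = a·b on (0.0900, 0.8100) = 0.0729
(NOT A5 AND A5) OR (A4 AND NOT A5) = a + b − a·b on (0.1539, 0.0729) = 0.2156
((A4 OR A5) OR A3) AND ((NOT A5 AND A5) OR (A4 AND NOT A5)) = a·b on (0.8378, 0.2156) = 0.1806

0.181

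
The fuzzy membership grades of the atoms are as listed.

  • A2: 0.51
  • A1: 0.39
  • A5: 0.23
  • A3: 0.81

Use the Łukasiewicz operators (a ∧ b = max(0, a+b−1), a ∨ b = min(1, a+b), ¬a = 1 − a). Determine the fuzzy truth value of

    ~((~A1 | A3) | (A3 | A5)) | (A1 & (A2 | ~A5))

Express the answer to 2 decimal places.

~A1 = 1 − 0.39 = 0.61
~A1 | A3 = min(1, a+b) on (0.61, 0.81) = 1.00
A3 | A5 = min(1, a+b) on (0.81, 0.23) = 1.00
(~A1 | A3) | (A3 | A5) = min(1, a+b) on (1.00, 1.00) = 1.00
~((~A1 | A3) | (A3 | A5)) = 1 − 1.00 = 0.00
~A5 = 1 − 0.23 = 0.77
A2 | ~A5 = min(1, a+b) on (0.51, 0.77) = 1.00
A1 & (A2 | ~A5) = max(0, a+b−1) on (0.39, 1.00) = 0.39
~((~A1 | A3) | (A3 | A5)) | (A1 & (A2 | ~A5)) = min(1, a+b) on (0.00, 0.39) = 0.39

0.39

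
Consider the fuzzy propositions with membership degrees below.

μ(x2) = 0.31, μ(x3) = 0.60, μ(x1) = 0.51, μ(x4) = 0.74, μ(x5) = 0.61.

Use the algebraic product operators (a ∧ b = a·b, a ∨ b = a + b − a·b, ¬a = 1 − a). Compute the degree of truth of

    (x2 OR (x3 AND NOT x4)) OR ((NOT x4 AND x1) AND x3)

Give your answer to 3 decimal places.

0.464

NOT x4 = 1 − 0.7400 = 0.2600
x3 AND NOT x4 = a·b on (0.6000, 0.2600) = 0.1560
x2 OR (x3 AND NOT x4) = a + b − a·b on (0.3100, 0.1560) = 0.4176
NOT x4 = 1 − 0.7400 = 0.2600
NOT x4 AND x1 = a·b on (0.2600, 0.5100) = 0.1326
(NOT x4 AND x1) AND x3 = a·b on (0.1326, 0.6000) = 0.0796
(x2 OR (x3 AND NOT x4)) OR ((NOT x4 AND x1) AND x3) = a + b − a·b on (0.4176, 0.0796) = 0.4640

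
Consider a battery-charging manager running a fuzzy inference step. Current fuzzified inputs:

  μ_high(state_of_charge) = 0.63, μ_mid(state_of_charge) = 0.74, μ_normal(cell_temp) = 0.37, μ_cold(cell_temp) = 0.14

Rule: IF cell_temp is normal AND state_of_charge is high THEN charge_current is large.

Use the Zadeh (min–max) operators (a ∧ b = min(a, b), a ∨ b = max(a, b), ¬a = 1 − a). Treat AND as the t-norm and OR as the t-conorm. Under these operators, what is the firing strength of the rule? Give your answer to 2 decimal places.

0.37

firing strength: normal=0.37, high=0.63; AND[min(a, b)] → w = 0.37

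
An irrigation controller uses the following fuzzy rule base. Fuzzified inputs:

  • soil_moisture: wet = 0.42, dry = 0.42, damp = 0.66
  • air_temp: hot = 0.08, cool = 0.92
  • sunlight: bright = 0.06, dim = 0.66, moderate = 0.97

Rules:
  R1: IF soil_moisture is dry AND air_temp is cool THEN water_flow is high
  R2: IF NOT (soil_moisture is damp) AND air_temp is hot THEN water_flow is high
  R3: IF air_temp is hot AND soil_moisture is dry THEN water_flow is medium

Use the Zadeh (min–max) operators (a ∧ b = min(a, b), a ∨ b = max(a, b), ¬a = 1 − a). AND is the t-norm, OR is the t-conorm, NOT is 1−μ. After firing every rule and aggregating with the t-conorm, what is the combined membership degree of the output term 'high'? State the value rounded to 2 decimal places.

0.42

R1: dry=0.42, cool=0.92; AND[min(a, b)] → w = 0.42
R2: ¬damp=1−0.66=0.34, hot=0.08; AND[min(a, b)] → w = 0.08
R3: hot=0.08, dry=0.42; AND[min(a, b)] → w = 0.08
Rules with consequent 'high': {R1, R2} → strengths 0.42, 0.08
Aggregate via t-conorm [max(a, b)]: 0.42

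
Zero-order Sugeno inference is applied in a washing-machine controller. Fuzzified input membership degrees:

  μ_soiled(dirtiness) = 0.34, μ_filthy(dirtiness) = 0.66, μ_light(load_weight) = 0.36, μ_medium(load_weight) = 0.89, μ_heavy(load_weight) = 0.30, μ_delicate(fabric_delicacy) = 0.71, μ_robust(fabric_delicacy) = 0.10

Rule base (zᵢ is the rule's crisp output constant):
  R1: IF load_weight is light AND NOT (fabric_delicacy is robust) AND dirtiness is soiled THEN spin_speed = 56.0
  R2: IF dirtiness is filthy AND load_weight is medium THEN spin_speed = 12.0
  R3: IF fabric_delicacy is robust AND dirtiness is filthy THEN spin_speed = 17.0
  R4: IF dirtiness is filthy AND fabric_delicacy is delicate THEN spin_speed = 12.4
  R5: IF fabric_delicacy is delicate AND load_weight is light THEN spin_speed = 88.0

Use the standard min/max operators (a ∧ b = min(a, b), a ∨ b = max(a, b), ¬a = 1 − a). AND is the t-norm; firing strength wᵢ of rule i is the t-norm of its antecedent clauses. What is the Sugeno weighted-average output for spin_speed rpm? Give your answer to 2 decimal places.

R1 (z=56.0): light=0.36, ¬robust=1−0.10=0.90, soiled=0.34; AND[min(a, b)] → w = 0.34
R2 (z=12.0): filthy=0.66, medium=0.89; AND[min(a, b)] → w = 0.66
R3 (z=17.0): robust=0.10, filthy=0.66; AND[min(a, b)] → w = 0.10
R4 (z=12.4): filthy=0.66, delicate=0.71; AND[min(a, b)] → w = 0.66
R5 (z=88.0): delicate=0.71, light=0.36; AND[min(a, b)] → w = 0.36
Weighted average = (0.34·56.0 + 0.66·12.0 + 0.10·17.0 + 0.66·12.4 + 0.36·88.0) / (0.34 + 0.66 + 0.10 + 0.66 + 0.36)
  = 68.5240 / 2.1200 = 32.32

32.32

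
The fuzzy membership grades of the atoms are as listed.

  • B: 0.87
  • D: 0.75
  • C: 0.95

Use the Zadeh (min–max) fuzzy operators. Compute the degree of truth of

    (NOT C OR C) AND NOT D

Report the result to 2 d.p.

NOT C = 1 − 0.95 = 0.05
NOT C OR C = max(a, b) on (0.05, 0.95) = 0.95
NOT D = 1 − 0.75 = 0.25
(NOT C OR C) AND NOT D = min(a, b) on (0.95, 0.25) = 0.25

0.25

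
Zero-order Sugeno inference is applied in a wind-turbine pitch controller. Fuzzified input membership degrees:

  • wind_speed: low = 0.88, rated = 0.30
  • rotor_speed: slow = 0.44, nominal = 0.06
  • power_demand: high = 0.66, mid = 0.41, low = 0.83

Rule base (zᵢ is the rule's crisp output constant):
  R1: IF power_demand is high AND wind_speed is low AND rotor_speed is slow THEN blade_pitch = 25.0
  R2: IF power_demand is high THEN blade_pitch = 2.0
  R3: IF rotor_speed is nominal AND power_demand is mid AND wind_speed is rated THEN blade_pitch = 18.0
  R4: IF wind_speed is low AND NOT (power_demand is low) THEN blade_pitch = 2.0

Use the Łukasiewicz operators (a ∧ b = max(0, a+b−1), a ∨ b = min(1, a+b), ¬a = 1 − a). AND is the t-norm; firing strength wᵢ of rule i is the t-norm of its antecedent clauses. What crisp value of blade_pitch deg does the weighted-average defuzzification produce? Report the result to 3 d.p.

2.000

R1 (z=25.0): high=0.66, low=0.88, slow=0.44; AND[max(0, a+b−1)] → w = 0.00
R2 (z=2.0): high=0.66 → w = 0.66
R3 (z=18.0): nominal=0.06, mid=0.41, rated=0.30; AND[max(0, a+b−1)] → w = 0.00
R4 (z=2.0): low=0.88, ¬low=1−0.83=0.17; AND[max(0, a+b−1)] → w = 0.05
Weighted average = (0.00·25.0 + 0.66·2.0 + 0.00·18.0 + 0.05·2.0) / (0.00 + 0.66 + 0.00 + 0.05)
  = 1.4200 / 0.7100 = 2.000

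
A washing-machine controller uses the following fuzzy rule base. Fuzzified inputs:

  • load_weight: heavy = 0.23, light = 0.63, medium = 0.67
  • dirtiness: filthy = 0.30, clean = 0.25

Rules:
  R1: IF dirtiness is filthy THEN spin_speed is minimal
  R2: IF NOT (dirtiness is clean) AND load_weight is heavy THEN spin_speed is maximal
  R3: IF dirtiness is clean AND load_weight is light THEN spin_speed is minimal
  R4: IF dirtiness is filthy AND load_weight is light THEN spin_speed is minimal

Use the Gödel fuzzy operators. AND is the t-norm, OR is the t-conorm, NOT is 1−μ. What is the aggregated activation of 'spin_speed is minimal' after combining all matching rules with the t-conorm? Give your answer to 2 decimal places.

0.30

R1: filthy=0.30 → w = 0.30
R2: ¬clean=1−0.25=0.75, heavy=0.23; AND[min(a, b)] → w = 0.23
R3: clean=0.25, light=0.63; AND[min(a, b)] → w = 0.25
R4: filthy=0.30, light=0.63; AND[min(a, b)] → w = 0.30
Rules with consequent 'minimal': {R1, R3, R4} → strengths 0.30, 0.25, 0.30
Aggregate via t-conorm [max(a, b)]: 0.30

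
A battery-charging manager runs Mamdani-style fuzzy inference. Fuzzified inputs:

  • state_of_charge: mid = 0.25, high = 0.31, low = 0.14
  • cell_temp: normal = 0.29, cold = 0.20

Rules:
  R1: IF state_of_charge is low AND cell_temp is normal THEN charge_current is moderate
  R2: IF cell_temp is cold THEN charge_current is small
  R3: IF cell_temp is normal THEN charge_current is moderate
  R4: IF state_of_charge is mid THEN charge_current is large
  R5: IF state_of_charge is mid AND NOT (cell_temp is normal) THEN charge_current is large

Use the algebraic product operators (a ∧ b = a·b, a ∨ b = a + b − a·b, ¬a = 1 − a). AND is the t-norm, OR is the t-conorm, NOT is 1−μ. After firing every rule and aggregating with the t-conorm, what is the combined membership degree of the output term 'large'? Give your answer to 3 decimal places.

0.383

R1: low=0.14, normal=0.29; AND[a·b] → w = 0.0406
R2: cold=0.20 → w = 0.2000
R3: normal=0.29 → w = 0.2900
R4: mid=0.25 → w = 0.2500
R5: mid=0.25, ¬normal=1−0.29=0.71; AND[a·b] → w = 0.1775
Rules with consequent 'large': {R4, R5} → strengths 0.2500, 0.1775
Aggregate via t-conorm [a + b − a·b]: 0.3831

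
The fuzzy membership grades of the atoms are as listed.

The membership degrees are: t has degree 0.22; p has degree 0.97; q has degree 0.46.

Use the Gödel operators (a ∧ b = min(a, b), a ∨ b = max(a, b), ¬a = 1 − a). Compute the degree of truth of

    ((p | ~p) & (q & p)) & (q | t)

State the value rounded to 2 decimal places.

~p = 1 − 0.97 = 0.03
p | ~p = max(a, b) on (0.97, 0.03) = 0.97
q & p = min(a, b) on (0.46, 0.97) = 0.46
(p | ~p) & (q & p) = min(a, b) on (0.97, 0.46) = 0.46
q | t = max(a, b) on (0.46, 0.22) = 0.46
((p | ~p) & (q & p)) & (q | t) = min(a, b) on (0.46, 0.46) = 0.46

0.46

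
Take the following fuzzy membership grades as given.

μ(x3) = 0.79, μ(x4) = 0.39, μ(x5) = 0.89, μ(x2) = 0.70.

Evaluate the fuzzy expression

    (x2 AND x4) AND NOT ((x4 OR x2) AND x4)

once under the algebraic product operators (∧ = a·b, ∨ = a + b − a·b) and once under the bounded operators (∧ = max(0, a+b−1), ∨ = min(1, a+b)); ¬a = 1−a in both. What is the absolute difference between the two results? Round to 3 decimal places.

Under algebraic product:
  x2 AND x4 = a·b on (0.7000, 0.3900) = 0.2730
  x4 OR x2 = a + b − a·b on (0.3900, 0.7000) = 0.8170
  (x4 OR x2) AND x4 = a·b on (0.8170, 0.3900) = 0.3186
  NOT ((x4 OR x2) AND x4) = 1 − 0.3186 = 0.6814
  (x2 AND x4) AND NOT ((x4 OR x2) AND x4) = a·b on (0.2730, 0.6814) = 0.1860
  → value = 0.1860
Under bounded:
  x2 AND x4 = max(0, a+b−1) on (0.70, 0.39) = 0.09
  x4 OR x2 = min(1, a+b) on (0.39, 0.70) = 1.00
  (x4 OR x2) AND x4 = max(0, a+b−1) on (1.00, 0.39) = 0.39
  NOT ((x4 OR x2) AND x4) = 1 − 0.39 = 0.61
  (x2 AND x4) AND NOT ((x4 OR x2) AND x4) = max(0, a+b−1) on (0.09, 0.61) = 0.00
  → value = 0.0000
|0.1860 − 0.0000| = 0.186

0.186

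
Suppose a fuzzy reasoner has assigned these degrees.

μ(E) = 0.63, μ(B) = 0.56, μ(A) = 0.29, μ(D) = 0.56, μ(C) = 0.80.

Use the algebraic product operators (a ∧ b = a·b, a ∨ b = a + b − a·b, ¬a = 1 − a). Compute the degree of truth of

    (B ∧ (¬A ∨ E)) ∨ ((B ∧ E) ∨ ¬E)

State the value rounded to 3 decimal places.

¬A = 1 − 0.2900 = 0.7100
¬A ∨ E = a + b − a·b on (0.7100, 0.6300) = 0.8927
B ∧ (¬A ∨ E) = a·b on (0.5600, 0.8927) = 0.4999
B ∧ E = a·b on (0.5600, 0.6300) = 0.3528
¬E = 1 − 0.6300 = 0.3700
(B ∧ E) ∨ ¬E = a + b − a·b on (0.3528, 0.3700) = 0.5923
(B ∧ (¬A ∨ E)) ∨ ((B ∧ E) ∨ ¬E) = a + b − a·b on (0.4999, 0.5923) = 0.7961

0.796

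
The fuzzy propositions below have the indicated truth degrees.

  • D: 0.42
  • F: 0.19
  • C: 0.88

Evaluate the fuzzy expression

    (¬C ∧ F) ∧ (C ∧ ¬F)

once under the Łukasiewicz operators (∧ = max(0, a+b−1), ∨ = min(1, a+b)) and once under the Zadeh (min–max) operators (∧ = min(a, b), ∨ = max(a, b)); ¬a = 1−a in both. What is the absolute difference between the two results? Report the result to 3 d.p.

0.120

Under Łukasiewicz:
  ¬C = 1 − 0.88 = 0.12
  ¬C ∧ F = max(0, a+b−1) on (0.12, 0.19) = 0.00
  ¬F = 1 − 0.19 = 0.81
  C ∧ ¬F = max(0, a+b−1) on (0.88, 0.81) = 0.69
  (¬C ∧ F) ∧ (C ∧ ¬F) = max(0, a+b−1) on (0.00, 0.69) = 0.00
  → value = 0.0000
Under Zadeh (min–max):
  ¬C = 1 − 0.88 = 0.12
  ¬C ∧ F = min(a, b) on (0.12, 0.19) = 0.12
  ¬F = 1 − 0.19 = 0.81
  C ∧ ¬F = min(a, b) on (0.88, 0.81) = 0.81
  (¬C ∧ F) ∧ (C ∧ ¬F) = min(a, b) on (0.12, 0.81) = 0.12
  → value = 0.1200
|0.0000 − 0.1200| = 0.120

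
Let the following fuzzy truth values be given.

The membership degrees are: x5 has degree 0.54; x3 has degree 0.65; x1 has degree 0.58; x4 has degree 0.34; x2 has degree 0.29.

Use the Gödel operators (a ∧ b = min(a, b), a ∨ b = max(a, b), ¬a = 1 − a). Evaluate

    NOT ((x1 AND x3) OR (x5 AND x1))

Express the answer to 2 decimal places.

x1 AND x3 = min(a, b) on (0.58, 0.65) = 0.58
x5 AND x1 = min(a, b) on (0.54, 0.58) = 0.54
(x1 AND x3) OR (x5 AND x1) = max(a, b) on (0.58, 0.54) = 0.58
NOT ((x1 AND x3) OR (x5 AND x1)) = 1 − 0.58 = 0.42

0.42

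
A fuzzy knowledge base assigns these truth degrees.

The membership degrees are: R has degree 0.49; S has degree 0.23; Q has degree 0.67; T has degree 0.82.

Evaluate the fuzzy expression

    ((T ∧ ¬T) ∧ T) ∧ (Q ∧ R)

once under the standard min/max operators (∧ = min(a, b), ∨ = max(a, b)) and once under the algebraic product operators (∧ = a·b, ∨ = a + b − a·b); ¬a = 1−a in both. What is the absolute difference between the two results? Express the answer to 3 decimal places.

Under standard min/max:
  ¬T = 1 − 0.82 = 0.18
  T ∧ ¬T = min(a, b) on (0.82, 0.18) = 0.18
  (T ∧ ¬T) ∧ T = min(a, b) on (0.18, 0.82) = 0.18
  Q ∧ R = min(a, b) on (0.67, 0.49) = 0.49
  ((T ∧ ¬T) ∧ T) ∧ (Q ∧ R) = min(a, b) on (0.18, 0.49) = 0.18
  → value = 0.1800
Under algebraic product:
  ¬T = 1 − 0.8200 = 0.1800
  T ∧ ¬T = a·b on (0.8200, 0.1800) = 0.1476
  (T ∧ ¬T) ∧ T = a·b on (0.1476, 0.8200) = 0.1210
  Q ∧ R = a·b on (0.6700, 0.4900) = 0.3283
  ((T ∧ ¬T) ∧ T) ∧ (Q ∧ R) = a·b on (0.1210, 0.3283) = 0.0397
  → value = 0.0397
|0.1800 − 0.0397| = 0.140

0.140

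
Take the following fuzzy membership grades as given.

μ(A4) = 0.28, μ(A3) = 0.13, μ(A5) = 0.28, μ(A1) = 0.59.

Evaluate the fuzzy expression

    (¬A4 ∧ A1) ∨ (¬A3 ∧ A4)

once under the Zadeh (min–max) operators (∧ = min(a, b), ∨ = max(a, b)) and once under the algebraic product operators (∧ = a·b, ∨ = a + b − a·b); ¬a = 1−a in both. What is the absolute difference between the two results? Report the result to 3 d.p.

Under Zadeh (min–max):
  ¬A4 = 1 − 0.28 = 0.72
  ¬A4 ∧ A1 = min(a, b) on (0.72, 0.59) = 0.59
  ¬A3 = 1 − 0.13 = 0.87
  ¬A3 ∧ A4 = min(a, b) on (0.87, 0.28) = 0.28
  (¬A4 ∧ A1) ∨ (¬A3 ∧ A4) = max(a, b) on (0.59, 0.28) = 0.59
  → value = 0.5900
Under algebraic product:
  ¬A4 = 1 − 0.2800 = 0.7200
  ¬A4 ∧ A1 = a·b on (0.7200, 0.5900) = 0.4248
  ¬A3 = 1 − 0.1300 = 0.8700
  ¬A3 ∧ A4 = a·b on (0.8700, 0.2800) = 0.2436
  (¬A4 ∧ A1) ∨ (¬A3 ∧ A4) = a + b − a·b on (0.4248, 0.2436) = 0.5649
  → value = 0.5649
|0.5900 − 0.5649| = 0.025

0.025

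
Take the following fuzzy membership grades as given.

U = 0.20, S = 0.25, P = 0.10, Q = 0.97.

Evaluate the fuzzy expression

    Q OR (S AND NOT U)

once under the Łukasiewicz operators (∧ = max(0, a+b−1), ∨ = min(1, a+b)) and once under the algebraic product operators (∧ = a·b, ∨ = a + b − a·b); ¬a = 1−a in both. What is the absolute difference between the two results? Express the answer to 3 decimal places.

0.024

Under Łukasiewicz:
  NOT U = 1 − 0.20 = 0.80
  S AND NOT U = max(0, a+b−1) on (0.25, 0.80) = 0.05
  Q OR (S AND NOT U) = min(1, a+b) on (0.97, 0.05) = 1.00
  → value = 1.0000
Under algebraic product:
  NOT U = 1 − 0.2000 = 0.8000
  S AND NOT U = a·b on (0.2500, 0.8000) = 0.2000
  Q OR (S AND NOT U) = a + b − a·b on (0.9700, 0.2000) = 0.9760
  → value = 0.9760
|1.0000 − 0.9760| = 0.024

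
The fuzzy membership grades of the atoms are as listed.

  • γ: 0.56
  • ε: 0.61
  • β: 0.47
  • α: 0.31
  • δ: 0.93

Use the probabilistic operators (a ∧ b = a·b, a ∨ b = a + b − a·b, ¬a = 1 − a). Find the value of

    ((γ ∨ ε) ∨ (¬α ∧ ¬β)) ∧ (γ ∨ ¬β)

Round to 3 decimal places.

γ ∨ ε = a + b − a·b on (0.5600, 0.6100) = 0.8284
¬α = 1 − 0.3100 = 0.6900
¬β = 1 − 0.4700 = 0.5300
¬α ∧ ¬β = a·b on (0.6900, 0.5300) = 0.3657
(γ ∨ ε) ∨ (¬α ∧ ¬β) = a + b − a·b on (0.8284, 0.3657) = 0.8912
¬β = 1 − 0.4700 = 0.5300
γ ∨ ¬β = a + b − a·b on (0.5600, 0.5300) = 0.7932
((γ ∨ ε) ∨ (¬α ∧ ¬β)) ∧ (γ ∨ ¬β) = a·b on (0.8912, 0.7932) = 0.7069

0.707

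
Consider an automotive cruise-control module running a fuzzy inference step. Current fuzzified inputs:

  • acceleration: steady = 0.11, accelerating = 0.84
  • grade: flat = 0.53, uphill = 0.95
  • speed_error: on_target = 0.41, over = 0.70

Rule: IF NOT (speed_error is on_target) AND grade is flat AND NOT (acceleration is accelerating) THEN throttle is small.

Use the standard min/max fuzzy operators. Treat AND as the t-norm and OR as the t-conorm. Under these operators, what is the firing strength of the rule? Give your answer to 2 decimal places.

firing strength: ¬on_target=1−0.41=0.59, flat=0.53, ¬accelerating=1−0.84=0.16; AND[min(a, b)] → w = 0.16

0.16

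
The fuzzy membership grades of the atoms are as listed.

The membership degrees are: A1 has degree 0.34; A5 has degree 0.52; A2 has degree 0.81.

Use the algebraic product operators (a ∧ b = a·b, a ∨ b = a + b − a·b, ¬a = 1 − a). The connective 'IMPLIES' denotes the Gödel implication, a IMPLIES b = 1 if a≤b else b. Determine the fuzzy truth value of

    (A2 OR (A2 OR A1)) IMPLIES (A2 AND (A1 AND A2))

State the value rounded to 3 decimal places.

A2 OR A1 = a + b − a·b on (0.8100, 0.3400) = 0.8746
A2 OR (A2 OR A1) = a + b − a·b on (0.8100, 0.8746) = 0.9762
A1 AND A2 = a·b on (0.3400, 0.8100) = 0.2754
A2 AND (A1 AND A2) = a·b on (0.8100, 0.2754) = 0.2231
(A2 OR (A2 OR A1)) IMPLIES (A2 AND (A1 AND A2))  [Gödel: 1 if a≤b else b] with a=0.9762, b=0.2231 → 0.2231

0.223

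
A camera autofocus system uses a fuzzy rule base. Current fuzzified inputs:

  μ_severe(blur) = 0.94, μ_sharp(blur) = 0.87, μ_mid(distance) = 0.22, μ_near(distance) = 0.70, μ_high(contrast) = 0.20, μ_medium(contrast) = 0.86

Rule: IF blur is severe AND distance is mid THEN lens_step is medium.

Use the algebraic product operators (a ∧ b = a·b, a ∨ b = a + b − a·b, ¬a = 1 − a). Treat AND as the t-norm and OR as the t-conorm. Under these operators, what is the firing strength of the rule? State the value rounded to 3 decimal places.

0.207

firing strength: severe=0.94, mid=0.22; AND[a·b] → w = 0.2068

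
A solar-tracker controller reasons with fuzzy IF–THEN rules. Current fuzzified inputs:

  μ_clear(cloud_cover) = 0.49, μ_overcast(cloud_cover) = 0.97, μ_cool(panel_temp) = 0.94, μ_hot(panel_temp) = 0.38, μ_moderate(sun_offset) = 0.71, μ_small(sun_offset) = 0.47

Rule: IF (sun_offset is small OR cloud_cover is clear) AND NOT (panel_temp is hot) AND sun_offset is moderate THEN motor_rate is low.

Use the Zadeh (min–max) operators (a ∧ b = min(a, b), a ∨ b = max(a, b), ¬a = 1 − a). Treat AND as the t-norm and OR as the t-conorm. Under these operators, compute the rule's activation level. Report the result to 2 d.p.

firing strength: (small=0.47 OR clear=0.49) = 0.49; AND[min(a, b)] with ¬hot=1−0.38=0.62, moderate=0.71 → w = 0.49

0.49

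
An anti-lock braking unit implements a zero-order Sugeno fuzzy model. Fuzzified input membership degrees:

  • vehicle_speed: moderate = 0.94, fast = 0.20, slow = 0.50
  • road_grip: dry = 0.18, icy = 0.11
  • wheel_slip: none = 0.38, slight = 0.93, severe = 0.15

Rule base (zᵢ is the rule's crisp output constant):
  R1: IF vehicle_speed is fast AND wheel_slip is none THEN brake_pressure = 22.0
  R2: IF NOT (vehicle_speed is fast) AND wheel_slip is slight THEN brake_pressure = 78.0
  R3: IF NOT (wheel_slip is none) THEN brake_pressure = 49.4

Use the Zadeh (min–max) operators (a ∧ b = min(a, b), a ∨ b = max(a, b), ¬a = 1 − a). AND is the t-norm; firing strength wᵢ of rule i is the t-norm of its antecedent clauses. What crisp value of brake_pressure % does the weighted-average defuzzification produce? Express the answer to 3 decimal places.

60.141

R1 (z=22.0): fast=0.20, none=0.38; AND[min(a, b)] → w = 0.20
R2 (z=78.0): ¬fast=1−0.20=0.80, slight=0.93; AND[min(a, b)] → w = 0.80
R3 (z=49.4): ¬none=1−0.38=0.62 → w = 0.62
Weighted average = (0.20·22.0 + 0.80·78.0 + 0.62·49.4) / (0.20 + 0.80 + 0.62)
  = 97.4280 / 1.6200 = 60.141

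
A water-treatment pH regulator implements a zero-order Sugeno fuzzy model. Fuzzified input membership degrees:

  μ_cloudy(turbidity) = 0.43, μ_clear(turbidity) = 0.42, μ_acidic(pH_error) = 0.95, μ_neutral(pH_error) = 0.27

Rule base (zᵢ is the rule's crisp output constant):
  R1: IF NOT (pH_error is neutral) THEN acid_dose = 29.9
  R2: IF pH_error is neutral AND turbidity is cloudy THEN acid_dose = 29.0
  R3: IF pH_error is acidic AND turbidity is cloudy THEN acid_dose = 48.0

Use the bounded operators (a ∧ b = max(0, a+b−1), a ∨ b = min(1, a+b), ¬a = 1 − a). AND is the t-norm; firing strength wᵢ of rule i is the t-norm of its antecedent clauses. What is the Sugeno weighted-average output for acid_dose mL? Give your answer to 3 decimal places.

R1 (z=29.9): ¬neutral=1−0.27=0.73 → w = 0.73
R2 (z=29.0): neutral=0.27, cloudy=0.43; AND[max(0, a+b−1)] → w = 0.00
R3 (z=48.0): acidic=0.95, cloudy=0.43; AND[max(0, a+b−1)] → w = 0.38
Weighted average = (0.73·29.9 + 0.00·29.0 + 0.38·48.0) / (0.73 + 0.00 + 0.38)
  = 40.0670 / 1.1100 = 36.096

36.096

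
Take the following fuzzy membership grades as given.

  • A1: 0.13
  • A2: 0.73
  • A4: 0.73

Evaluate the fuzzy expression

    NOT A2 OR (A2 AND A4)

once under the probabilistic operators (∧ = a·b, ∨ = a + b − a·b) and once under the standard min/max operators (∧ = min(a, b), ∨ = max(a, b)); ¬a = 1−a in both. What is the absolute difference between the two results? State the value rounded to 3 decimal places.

Under probabilistic:
  NOT A2 = 1 − 0.7300 = 0.2700
  A2 AND A4 = a·b on (0.7300, 0.7300) = 0.5329
  NOT A2 OR (A2 AND A4) = a + b − a·b on (0.2700, 0.5329) = 0.6590
  → value = 0.6590
Under standard min/max:
  NOT A2 = 1 − 0.73 = 0.27
  A2 AND A4 = min(a, b) on (0.73, 0.73) = 0.73
  NOT A2 OR (A2 AND A4) = max(a, b) on (0.27, 0.73) = 0.73
  → value = 0.7300
|0.6590 − 0.7300| = 0.071

0.071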